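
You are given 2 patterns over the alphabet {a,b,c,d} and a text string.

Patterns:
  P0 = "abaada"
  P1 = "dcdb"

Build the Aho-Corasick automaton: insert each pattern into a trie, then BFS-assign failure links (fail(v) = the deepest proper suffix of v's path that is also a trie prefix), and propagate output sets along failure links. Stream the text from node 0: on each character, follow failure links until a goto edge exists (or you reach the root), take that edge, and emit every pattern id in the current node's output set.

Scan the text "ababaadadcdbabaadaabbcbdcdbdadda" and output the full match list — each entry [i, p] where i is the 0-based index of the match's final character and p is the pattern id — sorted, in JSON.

Build automaton:
Trie nodes:
  n0 'ε': a→1 d→7
  n1 'a': b→2
  n2 'ab': a→3
  n3 'aba': a→4
  n4 'abaa': d→5
  n5 'abaad': a→6
  n6 'abaada': ·  [P0 ends]
  n7 'd': c→8
  n8 'dc': d→9
  n9 'dcd': b→10
  n10 'dcdb': ·  [P1 ends]

BFS fail/out derivation:
  n1('a'): parent n0 fail=0; on 'a' 0 → fail=0;  out ∅∪∅=∅
  n7('d'): parent n0 fail=0; on 'd' 0 → fail=0;  out ∅∪∅=∅
  n2('ab'): parent n1 fail=0; on 'b' 0 → fail=0;  out ∅∪∅=∅
  n8('dc'): parent n7 fail=0; on 'c' 0 → fail=0;  out ∅∪∅=∅
  n3('aba'): parent n2 fail=0; on 'a' 0 → fail=1;  out ∅∪∅=∅
  n9('dcd'): parent n8 fail=0; on 'd' 0 → fail=7;  out ∅∪∅=∅
  n4('abaa'): parent n3 fail=1; on 'a' 1→0 → fail=1;  out ∅∪∅=∅
  n10('dcdb'): parent n9 fail=7; on 'b' 7→0 → fail=0;  out {1}∪∅={1}
  n5('abaad'): parent n4 fail=1; on 'd' 1→0 → fail=7;  out ∅∪∅=∅
  n6('abaada'): parent n5 fail=7; on 'a' 7→0 → fail=1;  out {0}∪∅={0}

Scan:
[0] read 'a'  n0⇒n1
[1] read 'b'  n1⇒n2
[2] read 'a'  n2⇒n3
[3] read 'b'  n3⇒n2 (via fail)
[4] read 'a'  n2⇒n3
[5] read 'a'  n3⇒n4
[6] read 'd'  n4⇒n5
[7] read 'a'  n5⇒n6  → match P0@[2:7]
[8] read 'd'  n6⇒n7 (via fail)
[9] read 'c'  n7⇒n8
[10] read 'd'  n8⇒n9
[11] read 'b'  n9⇒n10  → match P1@[8:11]
[12] read 'a'  n10⇒n1 (via fail)
[13] read 'b'  n1⇒n2
[14] read 'a'  n2⇒n3
[15] read 'a'  n3⇒n4
[16] read 'd'  n4⇒n5
[17] read 'a'  n5⇒n6  → match P0@[12:17]
[18] read 'a'  n6⇒n1 (via fail)
[19] read 'b'  n1⇒n2
[20] read 'b'  n2⇒n0 (via fail)
[21] read 'c'  n0⇒n0
[22] read 'b'  n0⇒n0
[23] read 'd'  n0⇒n7
[24] read 'c'  n7⇒n8
[25] read 'd'  n8⇒n9
[26] read 'b'  n9⇒n10  → match P1@[23:26]
[27] read 'd'  n10⇒n7 (via fail)
[28] read 'a'  n7⇒n1 (via fail)
[29] read 'd'  n1⇒n7 (via fail)
[30] read 'd'  n7⇒n7 (via fail)
[31] read 'a'  n7⇒n1 (via fail)

Matches: [[7,0],[11,1],[17,0],[26,1]]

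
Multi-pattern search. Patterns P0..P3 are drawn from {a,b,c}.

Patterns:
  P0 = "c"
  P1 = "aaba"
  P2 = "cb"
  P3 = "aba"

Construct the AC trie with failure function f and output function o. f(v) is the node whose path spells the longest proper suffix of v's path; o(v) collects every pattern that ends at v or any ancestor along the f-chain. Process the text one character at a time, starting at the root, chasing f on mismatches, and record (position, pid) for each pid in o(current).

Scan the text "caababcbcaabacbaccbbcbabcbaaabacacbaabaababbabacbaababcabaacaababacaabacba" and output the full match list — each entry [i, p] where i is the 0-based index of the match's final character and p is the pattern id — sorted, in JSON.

Build:
Trie (insert patterns):
  0='ε' goto a→2 c→1
  1='c' goto b→6  [P0 ends]
  2='a' goto a→3 b→7
  3='aa' goto b→4
  4='aab' goto a→5
  5='aaba' goto ·  [P1 ends]
  6='cb' goto ·  [P2 ends]
  7='ab' goto a→8
  8='aba' goto ·  [P3 ends]

BFS fail/out derivation:
  fail(1) 'c': from fail(0)=0 chase 'c': 0 ⇒ 0;  out={0}∪out(0)={0}
  fail(2) 'a': from fail(0)=0 chase 'a': 0 ⇒ 0;  out=∅∪out(0)=∅
  fail(3) 'aa': from fail(2)=0 chase 'a': 0 ⇒ 2;  out=∅∪out(2)=∅
  fail(6) 'cb': from fail(1)=0 chase 'b': 0 ⇒ 0;  out={2}∪out(0)={2}
  fail(7) 'ab': from fail(2)=0 chase 'b': 0 ⇒ 0;  out=∅∪out(0)=∅
  fail(4) 'aab': from fail(3)=2 chase 'b': 2 ⇒ 7;  out=∅∪out(7)=∅
  fail(8) 'aba': from fail(7)=0 chase 'a': 0 ⇒ 2;  out={3}∪out(2)={3}
  fail(5) 'aaba': from fail(4)=7 chase 'a': 7 ⇒ 8;  out={1}∪out(8)={1,3}

Text stream:
[0] read 'c'  n0⇒n1  → match P0@[0:0]
[1] read 'a'  n1⇒n2 (via fail)
[2] read 'a'  n2⇒n3
[3] read 'b'  n3⇒n4
[4] read 'a'  n4⇒n5  → match P1@[1:4],P3@[2:4]
[5] read 'b'  n5⇒n7 (via fail)
[6] read 'c'  n7⇒n1 (via fail)  → match P0@[6:6]
[7] read 'b'  n1⇒n6  → match P2@[6:7]
[8] read 'c'  n6⇒n1 (via fail)  → match P0@[8:8]
[9] read 'a'  n1⇒n2 (via fail)
[10] read 'a'  n2⇒n3
[11] read 'b'  n3⇒n4
[12] read 'a'  n4⇒n5  → match P1@[9:12],P3@[10:12]
[13] read 'c'  n5⇒n1 (via fail)  → match P0@[13:13]
[14] read 'b'  n1⇒n6  → match P2@[13:14]
[15] read 'a'  n6⇒n2 (via fail)
[16] read 'c'  n2⇒n1 (via fail)  → match P0@[16:16]
[17] read 'c'  n1⇒n1 (via fail)  → match P0@[17:17]
[18] read 'b'  n1⇒n6  → match P2@[17:18]
[19] read 'b'  n6⇒n0 (via fail)
[20] read 'c'  n0⇒n1  → match P0@[20:20]
[21] read 'b'  n1⇒n6  → match P2@[20:21]
[22] read 'a'  n6⇒n2 (via fail)
[23] read 'b'  n2⇒n7
[24] read 'c'  n7⇒n1 (via fail)  → match P0@[24:24]
[25] read 'b'  n1⇒n6  → match P2@[24:25]
[26] read 'a'  n6⇒n2 (via fail)
[27] read 'a'  n2⇒n3
[28] read 'a'  n3⇒n3 (via fail)
[29] read 'b'  n3⇒n4
[30] read 'a'  n4⇒n5  → match P1@[27:30],P3@[28:30]
[31] read 'c'  n5⇒n1 (via fail)  → match P0@[31:31]
[32] read 'a'  n1⇒n2 (via fail)
[33] read 'c'  n2⇒n1 (via fail)  → match P0@[33:33]
[34] read 'b'  n1⇒n6  → match P2@[33:34]
[35] read 'a'  n6⇒n2 (via fail)
[36] read 'a'  n2⇒n3
[37] read 'b'  n3⇒n4
[38] read 'a'  n4⇒n5  → match P1@[35:38],P3@[36:38]
[39] read 'a'  n5⇒n3 (via fail)
[40] read 'b'  n3⇒n4
[41] read 'a'  n4⇒n5  → match P1@[38:41],P3@[39:41]
[42] read 'b'  n5⇒n7 (via fail)
[43] read 'b'  n7⇒n0 (via fail)
[44] read 'a'  n0⇒n2
[45] read 'b'  n2⇒n7
[46] read 'a'  n7⇒n8  → match P3@[44:46]
[47] read 'c'  n8⇒n1 (via fail)  → match P0@[47:47]
[48] read 'b'  n1⇒n6  → match P2@[47:48]
[49] read 'a'  n6⇒n2 (via fail)
[50] read 'a'  n2⇒n3
[51] read 'b'  n3⇒n4
[52] read 'a'  n4⇒n5  → match P1@[49:52],P3@[50:52]
[53] read 'b'  n5⇒n7 (via fail)
[54] read 'c'  n7⇒n1 (via fail)  → match P0@[54:54]
[55] read 'a'  n1⇒n2 (via fail)
[56] read 'b'  n2⇒n7
[57] read 'a'  n7⇒n8  → match P3@[55:57]
[58] read 'a'  n8⇒n3 (via fail)
[59] read 'c'  n3⇒n1 (via fail)  → match P0@[59:59]
[60] read 'a'  n1⇒n2 (via fail)
[61] read 'a'  n2⇒n3
[62] read 'b'  n3⇒n4
[63] read 'a'  n4⇒n5  → match P1@[60:63],P3@[61:63]
[64] read 'b'  n5⇒n7 (via fail)
[65] read 'a'  n7⇒n8  → match P3@[63:65]
[66] read 'c'  n8⇒n1 (via fail)  → match P0@[66:66]
[67] read 'a'  n1⇒n2 (via fail)
[68] read 'a'  n2⇒n3
[69] read 'b'  n3⇒n4
[70] read 'a'  n4⇒n5  → match P1@[67:70],P3@[68:70]
[71] read 'c'  n5⇒n1 (via fail)  → match P0@[71:71]
[72] read 'b'  n1⇒n6  → match P2@[71:72]
[73] read 'a'  n6⇒n2 (via fail)

Result: [[0,0],[4,1],[4,3],[6,0],[7,2],[8,0],[12,1],[12,3],[13,0],[14,2],[16,0],[17,0],[18,2],[20,0],[21,2],[24,0],[25,2],[30,1],[30,3],[31,0],[33,0],[34,2],[38,1],[38,3],[41,1],[41,3],[46,3],[47,0],[48,2],[52,1],[52,3],[54,0],[57,3],[59,0],[63,1],[63,3],[65,3],[66,0],[70,1],[70,3],[71,0],[72,2]]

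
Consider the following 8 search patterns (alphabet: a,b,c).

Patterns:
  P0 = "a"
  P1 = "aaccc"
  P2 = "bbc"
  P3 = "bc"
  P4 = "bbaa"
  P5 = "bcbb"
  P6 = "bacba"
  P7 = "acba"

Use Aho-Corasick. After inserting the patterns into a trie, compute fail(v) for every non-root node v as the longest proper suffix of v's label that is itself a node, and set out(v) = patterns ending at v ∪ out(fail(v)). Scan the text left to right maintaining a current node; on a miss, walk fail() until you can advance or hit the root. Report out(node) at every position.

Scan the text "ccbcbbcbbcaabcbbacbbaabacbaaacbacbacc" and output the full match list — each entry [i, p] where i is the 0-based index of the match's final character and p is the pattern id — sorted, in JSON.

Construct AC machine:
Trie nodes:
  n0 'ε': a→1 b→6
  n1 'a': a→2 c→18  ←P0
  n2 'aa': c→3
  n3 'aac': c→4
  n4 'aacc': c→5
  n5 'aaccc': ·  ←P1
  n6 'b': a→14 b→7 c→9
  n7 'bb': a→10 c→8
  n8 'bbc': ·  ←P2
  n9 'bc': b→12  ←P3
  n10 'bba': a→11
  n11 'bbaa': ·  ←P4
  n12 'bcb': b→13
  n13 'bcbb': ·  ←P5
  n14 'ba': c→15
  n15 'bac': b→16
  n16 'bacb': a→17
  n17 'bacba': ·  ←P6
  n18 'ac': b→19
  n19 'acb': a→20
  n20 'acba': ·  ←P7

BFS fail/out derivation:
  n1('a'): parent n0 fail=0; on 'a' 0 → fail=0;  out {0}∪∅={0}
  n6('b'): parent n0 fail=0; on 'b' 0 → fail=0;  out ∅∪∅=∅
  n2('aa'): parent n1 fail=0; on 'a' 0 → fail=1;  out ∅∪{0}={0}
  n7('bb'): parent n6 fail=0; on 'b' 0 → fail=6;  out ∅∪∅=∅
  n9('bc'): parent n6 fail=0; on 'c' 0 → fail=0;  out {3}∪∅={3}
  n14('ba'): parent n6 fail=0; on 'a' 0 → fail=1;  out ∅∪{0}={0}
  n18('ac'): parent n1 fail=0; on 'c' 0 → fail=0;  out ∅∪∅=∅
  n3('aac'): parent n2 fail=1; on 'c' 1 → fail=18;  out ∅∪∅=∅
  n8('bbc'): parent n7 fail=6; on 'c' 6 → fail=9;  out {2}∪{3}={2,3}
  n10('bba'): parent n7 fail=6; on 'a' 6 → fail=14;  out ∅∪{0}={0}
  n12('bcb'): parent n9 fail=0; on 'b' 0 → fail=6;  out ∅∪∅=∅
  n15('bac'): parent n14 fail=1; on 'c' 1 → fail=18;  out ∅∪∅=∅
  n19('acb'): parent n18 fail=0; on 'b' 0 → fail=6;  out ∅∪∅=∅
  n4('aacc'): parent n3 fail=18; on 'c' 18→0 → fail=0;  out ∅∪∅=∅
  n11('bbaa'): parent n10 fail=14; on 'a' 14→1 → fail=2;  out {4}∪{0}={0,4}
  n13('bcbb'): parent n12 fail=6; on 'b' 6 → fail=7;  out {5}∪∅={5}
  n16('bacb'): parent n15 fail=18; on 'b' 18 → fail=19;  out ∅∪∅=∅
  n20('acba'): parent n19 fail=6; on 'a' 6 → fail=14;  out {7}∪{0}={0,7}
  n5('aaccc'): parent n4 fail=0; on 'c' 0 → fail=0;  out {1}∪∅={1}
  n17('bacba'): parent n16 fail=19; on 'a' 19 → fail=20;  out {6}∪{0,7}={0,6,7}

Scan:
[0] read 'c'  n0⇒n0
[1] read 'c'  n0⇒n0
[2] read 'b'  n0⇒n6
[3] read 'c'  n6⇒n9  ** P3@[2:3]
[4] read 'b'  n9⇒n12
[5] read 'b'  n12⇒n13  ** P5@[2:5]
[6] read 'c'  n13⇒n8 (fail-walked)  ** P2@[4:6],P3@[5:6]
[7] read 'b'  n8⇒n12 (fail-walked)
[8] read 'b'  n12⇒n13  ** P5@[5:8]
[9] read 'c'  n13⇒n8 (fail-walked)  ** P2@[7:9],P3@[8:9]
[10] read 'a'  n8⇒n1 (fail-walked)  ** P0@[10:10]
[11] read 'a'  n1⇒n2  ** P0@[11:11]
[12] read 'b'  n2⇒n6 (fail-walked)
[13] read 'c'  n6⇒n9  ** P3@[12:13]
[14] read 'b'  n9⇒n12
[15] read 'b'  n12⇒n13  ** P5@[12:15]
[16] read 'a'  n13⇒n10 (fail-walked)  ** P0@[16:16]
[17] read 'c'  n10⇒n15 (fail-walked)
[18] read 'b'  n15⇒n16
[19] read 'b'  n16⇒n7 (fail-walked)
[20] read 'a'  n7⇒n10  ** P0@[20:20]
[21] read 'a'  n10⇒n11  ** P0@[21:21],P4@[18:21]
[22] read 'b'  n11⇒n6 (fail-walked)
[23] read 'a'  n6⇒n14  ** P0@[23:23]
[24] read 'c'  n14⇒n15
[25] read 'b'  n15⇒n16
[26] read 'a'  n16⇒n17  ** P0@[26:26],P6@[22:26],P7@[23:26]
[27] read 'a'  n17⇒n2 (fail-walked)  ** P0@[27:27]
[28] read 'a'  n2⇒n2 (fail-walked)  ** P0@[28:28]
[29] read 'c'  n2⇒n3
[30] read 'b'  n3⇒n19 (fail-walked)
[31] read 'a'  n19⇒n20  ** P0@[31:31],P7@[28:31]
[32] read 'c'  n20⇒n15 (fail-walked)
[33] read 'b'  n15⇒n16
[34] read 'a'  n16⇒n17  ** P0@[34:34],P6@[30:34],P7@[31:34]
[35] read 'c'  n17⇒n15 (fail-walked)
[36] read 'c'  n15⇒n0 (fail-walked)

Result: [[3,3],[5,5],[6,2],[6,3],[8,5],[9,2],[9,3],[10,0],[11,0],[13,3],[15,5],[16,0],[20,0],[21,0],[21,4],[23,0],[26,0],[26,6],[26,7],[27,0],[28,0],[31,0],[31,7],[34,0],[34,6],[34,7]]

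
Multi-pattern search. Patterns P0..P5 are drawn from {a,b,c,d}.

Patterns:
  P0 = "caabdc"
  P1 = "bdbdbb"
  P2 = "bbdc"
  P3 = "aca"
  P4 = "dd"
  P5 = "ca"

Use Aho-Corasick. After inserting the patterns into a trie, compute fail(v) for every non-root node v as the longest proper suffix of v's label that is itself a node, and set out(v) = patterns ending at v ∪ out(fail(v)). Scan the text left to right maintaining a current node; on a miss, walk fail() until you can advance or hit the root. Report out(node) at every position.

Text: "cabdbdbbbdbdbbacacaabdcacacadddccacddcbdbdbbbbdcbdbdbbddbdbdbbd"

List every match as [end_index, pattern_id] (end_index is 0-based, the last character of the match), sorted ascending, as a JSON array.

Build:
Trie (insert patterns):
  0='ε' goto a→16 b→7 c→1 d→19
  1='c' goto a→2
  2='ca' goto a→3  ←P5
  3='caa' goto b→4
  4='caab' goto d→5
  5='caabd' goto c→6
  6='caabdc' goto ·  ←P0
  7='b' goto b→13 d→8
  8='bd' goto b→9
  9='bdb' goto d→10
  10='bdbd' goto b→11
  11='bdbdb' goto b→12
  12='bdbdbb' goto ·  ←P1
  13='bb' goto d→14
  14='bbd' goto c→15
  15='bbdc' goto ·  ←P2
  16='a' goto c→17
  17='ac' goto a→18
  18='aca' goto ·  ←P3
  19='d' goto d→20
  20='dd' goto ·  ←P4

Failure links (BFS by depth):
  n1('c'): parent n0 fail=0; on 'c' 0 → fail=0;  out ∅∪∅=∅
  n7('b'): parent n0 fail=0; on 'b' 0 → fail=0;  out ∅∪∅=∅
  n16('a'): parent n0 fail=0; on 'a' 0 → fail=0;  out ∅∪∅=∅
  n19('d'): parent n0 fail=0; on 'd' 0 → fail=0;  out ∅∪∅=∅
  n2('ca'): parent n1 fail=0; on 'a' 0 → fail=16;  out {5}∪∅={5}
  n8('bd'): parent n7 fail=0; on 'd' 0 → fail=19;  out ∅∪∅=∅
  n13('bb'): parent n7 fail=0; on 'b' 0 → fail=7;  out ∅∪∅=∅
  n17('ac'): parent n16 fail=0; on 'c' 0 → fail=1;  out ∅∪∅=∅
  n20('dd'): parent n19 fail=0; on 'd' 0 → fail=19;  out {4}∪∅={4}
  n3('caa'): parent n2 fail=16; on 'a' 16→0 → fail=16;  out ∅∪∅=∅
  n9('bdb'): parent n8 fail=19; on 'b' 19→0 → fail=7;  out ∅∪∅=∅
  n14('bbd'): parent n13 fail=7; on 'd' 7 → fail=8;  out ∅∪∅=∅
  n18('aca'): parent n17 fail=1; on 'a' 1 → fail=2;  out {3}∪{5}={3,5}
  n4('caab'): parent n3 fail=16; on 'b' 16→0 → fail=7;  out ∅∪∅=∅
  n10('bdbd'): parent n9 fail=7; on 'd' 7 → fail=8;  out ∅∪∅=∅
  n15('bbdc'): parent n14 fail=8; on 'c' 8→19→0 → fail=1;  out {2}∪∅={2}
  n5('caabd'): parent n4 fail=7; on 'd' 7 → fail=8;  out ∅∪∅=∅
  n11('bdbdb'): parent n10 fail=8; on 'b' 8 → fail=9;  out ∅∪∅=∅
  n6('caabdc'): parent n5 fail=8; on 'c' 8→19→0 → fail=1;  out {0}∪∅={0}
  n12('bdbdbb'): parent n11 fail=9; on 'b' 9→7 → fail=13;  out {1}∪∅={1}

Text stream:
i=0 'c': node 0→1
i=1 'a': node 1→2  ** P5@[0:1]
i=2 'b': node 2→7 (fail-walked)
i=3 'd': node 7→8
i=4 'b': node 8→9
i=5 'd': node 9→10
i=6 'b': node 10→11
i=7 'b': node 11→12  ** P1@[2:7]
i=8 'b': node 12→13 (fail-walked)
i=9 'd': node 13→14
i=10 'b': node 14→9 (fail-walked)
i=11 'd': node 9→10
i=12 'b': node 10→11
i=13 'b': node 11→12  ** P1@[8:13]
i=14 'a': node 12→16 (fail-walked)
i=15 'c': node 16→17
i=16 'a': node 17→18  ** P3@[14:16],P5@[15:16]
i=17 'c': node 18→17 (fail-walked)
i=18 'a': node 17→18  ** P3@[16:18],P5@[17:18]
i=19 'a': node 18→3 (fail-walked)
i=20 'b': node 3→4
i=21 'd': node 4→5
i=22 'c': node 5→6  ** P0@[17:22]
i=23 'a': node 6→2 (fail-walked)  ** P5@[22:23]
i=24 'c': node 2→17 (fail-walked)
i=25 'a': node 17→18  ** P3@[23:25],P5@[24:25]
i=26 'c': node 18→17 (fail-walked)
i=27 'a': node 17→18  ** P3@[25:27],P5@[26:27]
i=28 'd': node 18→19 (fail-walked)
i=29 'd': node 19→20  ** P4@[28:29]
i=30 'd': node 20→20 (fail-walked)  ** P4@[29:30]
i=31 'c': node 20→1 (fail-walked)
i=32 'c': node 1→1 (fail-walked)
i=33 'a': node 1→2  ** P5@[32:33]
i=34 'c': node 2→17 (fail-walked)
i=35 'd': node 17→19 (fail-walked)
i=36 'd': node 19→20  ** P4@[35:36]
i=37 'c': node 20→1 (fail-walked)
i=38 'b': node 1→7 (fail-walked)
i=39 'd': node 7→8
i=40 'b': node 8→9
i=41 'd': node 9→10
i=42 'b': node 10→11
i=43 'b': node 11→12  ** P1@[38:43]
i=44 'b': node 12→13 (fail-walked)
i=45 'b': node 13→13 (fail-walked)
i=46 'd': node 13→14
i=47 'c': node 14→15  ** P2@[44:47]
i=48 'b': node 15→7 (fail-walked)
i=49 'd': node 7→8
i=50 'b': node 8→9
i=51 'd': node 9→10
i=52 'b': node 10→11
i=53 'b': node 11→12  ** P1@[48:53]
i=54 'd': node 12→14 (fail-walked)
i=55 'd': node 14→20 (fail-walked)  ** P4@[54:55]
i=56 'b': node 20→7 (fail-walked)
i=57 'd': node 7→8
i=58 'b': node 8→9
i=59 'd': node 9→10
i=60 'b': node 10→11
i=61 'b': node 11→12  ** P1@[56:61]
i=62 'd': node 12→14 (fail-walked)

Result: [[1,5],[7,1],[13,1],[16,3],[16,5],[18,3],[18,5],[22,0],[23,5],[25,3],[25,5],[27,3],[27,5],[29,4],[30,4],[33,5],[36,4],[43,1],[47,2],[53,1],[55,4],[61,1]]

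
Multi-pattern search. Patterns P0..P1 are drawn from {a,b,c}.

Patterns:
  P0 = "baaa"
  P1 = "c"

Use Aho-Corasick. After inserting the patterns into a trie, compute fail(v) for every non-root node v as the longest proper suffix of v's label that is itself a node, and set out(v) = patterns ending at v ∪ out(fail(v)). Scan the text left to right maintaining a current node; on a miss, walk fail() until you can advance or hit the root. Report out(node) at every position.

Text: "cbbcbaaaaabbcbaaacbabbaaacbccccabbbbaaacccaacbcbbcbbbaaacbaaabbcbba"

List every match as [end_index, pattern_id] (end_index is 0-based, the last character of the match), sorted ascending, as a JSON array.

Build:
Trie (insert patterns):
  0='ε' goto b→1 c→5
  1='b' goto a→2
  2='ba' goto a→3
  3='baa' goto a→4
  4='baaa' goto ·  ←P0
  5='c' goto ·  ←P1

BFS fail/out derivation:
  n1('b'): parent n0 fail=0; on 'b' 0 → fail=0;  out ∅∪∅=∅
  n5('c'): parent n0 fail=0; on 'c' 0 → fail=0;  out {1}∪∅={1}
  n2('ba'): parent n1 fail=0; on 'a' 0 → fail=0;  out ∅∪∅=∅
  n3('baa'): parent n2 fail=0; on 'a' 0 → fail=0;  out ∅∪∅=∅
  n4('baaa'): parent n3 fail=0; on 'a' 0 → fail=0;  out {0}∪∅={0}

Run:
i=0 'c': node 0→5  ** P1@[0:0]
i=1 'b': node 5→1 ·f
i=2 'b': node 1→1 ·f
i=3 'c': node 1→5 ·f  ** P1@[3:3]
i=4 'b': node 5→1 ·f
i=5 'a': node 1→2
i=6 'a': node 2→3
i=7 'a': node 3→4  ** P0@[4:7]
i=8 'a': node 4→0 ·f
i=9 'a': node 0→0
i=10 'b': node 0→1
i=11 'b': node 1→1 ·f
i=12 'c': node 1→5 ·f  ** P1@[12:12]
i=13 'b': node 5→1 ·f
i=14 'a': node 1→2
i=15 'a': node 2→3
i=16 'a': node 3→4  ** P0@[13:16]
i=17 'c': node 4→5 ·f  ** P1@[17:17]
i=18 'b': node 5→1 ·f
i=19 'a': node 1→2
i=20 'b': node 2→1 ·f
i=21 'b': node 1→1 ·f
i=22 'a': node 1→2
i=23 'a': node 2→3
i=24 'a': node 3→4  ** P0@[21:24]
i=25 'c': node 4→5 ·f  ** P1@[25:25]
i=26 'b': node 5→1 ·f
i=27 'c': node 1→5 ·f  ** P1@[27:27]
i=28 'c': node 5→5 ·f  ** P1@[28:28]
i=29 'c': node 5→5 ·f  ** P1@[29:29]
i=30 'c': node 5→5 ·f  ** P1@[30:30]
i=31 'a': node 5→0 ·f
i=32 'b': node 0→1
i=33 'b': node 1→1 ·f
i=34 'b': node 1→1 ·f
i=35 'b': node 1→1 ·f
i=36 'a': node 1→2
i=37 'a': node 2→3
i=38 'a': node 3→4  ** P0@[35:38]
i=39 'c': node 4→5 ·f  ** P1@[39:39]
i=40 'c': node 5→5 ·f  ** P1@[40:40]
i=41 'c': node 5→5 ·f  ** P1@[41:41]
i=42 'a': node 5→0 ·f
i=43 'a': node 0→0
i=44 'c': node 0→5  ** P1@[44:44]
i=45 'b': node 5→1 ·f
i=46 'c': node 1→5 ·f  ** P1@[46:46]
i=47 'b': node 5→1 ·f
i=48 'b': node 1→1 ·f
i=49 'c': node 1→5 ·f  ** P1@[49:49]
i=50 'b': node 5→1 ·f
i=51 'b': node 1→1 ·f
i=52 'b': node 1→1 ·f
i=53 'a': node 1→2
i=54 'a': node 2→3
i=55 'a': node 3→4  ** P0@[52:55]
i=56 'c': node 4→5 ·f  ** P1@[56:56]
i=57 'b': node 5→1 ·f
i=58 'a': node 1→2
i=59 'a': node 2→3
i=60 'a': node 3→4  ** P0@[57:60]
i=61 'b': node 4→1 ·f
i=62 'b': node 1→1 ·f
i=63 'c': node 1→5 ·f  ** P1@[63:63]
i=64 'b': node 5→1 ·f
i=65 'b': node 1→1 ·f
i=66 'a': node 1→2

Matches: [[0,1],[3,1],[7,0],[12,1],[16,0],[17,1],[24,0],[25,1],[27,1],[28,1],[29,1],[30,1],[38,0],[39,1],[40,1],[41,1],[44,1],[46,1],[49,1],[55,0],[56,1],[60,0],[63,1]]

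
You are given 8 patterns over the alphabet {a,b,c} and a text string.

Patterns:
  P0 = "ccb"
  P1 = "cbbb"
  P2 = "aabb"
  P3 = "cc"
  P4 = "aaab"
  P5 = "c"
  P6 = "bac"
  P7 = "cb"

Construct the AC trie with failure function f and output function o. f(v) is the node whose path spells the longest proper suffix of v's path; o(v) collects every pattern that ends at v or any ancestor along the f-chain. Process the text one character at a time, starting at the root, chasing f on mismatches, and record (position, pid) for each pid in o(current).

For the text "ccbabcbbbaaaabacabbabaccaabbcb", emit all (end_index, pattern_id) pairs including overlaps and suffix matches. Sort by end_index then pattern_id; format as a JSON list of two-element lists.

Build automaton:
Trie (insert patterns):
  0='ε' goto a→7 b→13 c→1
  1='c' goto b→4 c→2  [P5 ends]
  2='cc' goto b→3  [P3 ends]
  3='ccb' goto ·  [P0 ends]
  4='cb' goto b→5  [P7 ends]
  5='cbb' goto b→6
  6='cbbb' goto ·  [P1 ends]
  7='a' goto a→8
  8='aa' goto a→11 b→9
  9='aab' goto b→10
  10='aabb' goto ·  [P2 ends]
  11='aaa' goto b→12
  12='aaab' goto ·  [P4 ends]
  13='b' goto a→14
  14='ba' goto c→15
  15='bac' goto ·  [P6 ends]

BFS fail/out derivation:
  fail(1) 'c': from fail(0)=0 chase 'c': 0 ⇒ 0;  out={5}∪out(0)={5}
  fail(7) 'a': from fail(0)=0 chase 'a': 0 ⇒ 0;  out=∅∪out(0)=∅
  fail(13) 'b': from fail(0)=0 chase 'b': 0 ⇒ 0;  out=∅∪out(0)=∅
  fail(2) 'cc': from fail(1)=0 chase 'c': 0 ⇒ 1;  out={3}∪out(1)={3,5}
  fail(4) 'cb': from fail(1)=0 chase 'b': 0 ⇒ 13;  out={7}∪out(13)={7}
  fail(8) 'aa': from fail(7)=0 chase 'a': 0 ⇒ 7;  out=∅∪out(7)=∅
  fail(14) 'ba': from fail(13)=0 chase 'a': 0 ⇒ 7;  out=∅∪out(7)=∅
  fail(3) 'ccb': from fail(2)=1 chase 'b': 1 ⇒ 4;  out={0}∪out(4)={0,7}
  fail(5) 'cbb': from fail(4)=13 chase 'b': 13→0 ⇒ 13;  out=∅∪out(13)=∅
  fail(9) 'aab': from fail(8)=7 chase 'b': 7→0 ⇒ 13;  out=∅∪out(13)=∅
  fail(11) 'aaa': from fail(8)=7 chase 'a': 7 ⇒ 8;  out=∅∪out(8)=∅
  fail(15) 'bac': from fail(14)=7 chase 'c': 7→0 ⇒ 1;  out={6}∪out(1)={5,6}
  fail(6) 'cbbb': from fail(5)=13 chase 'b': 13→0 ⇒ 13;  out={1}∪out(13)={1}
  fail(10) 'aabb': from fail(9)=13 chase 'b': 13→0 ⇒ 13;  out={2}∪out(13)={2}
  fail(12) 'aaab': from fail(11)=8 chase 'b': 8 ⇒ 9;  out={4}∪out(9)={4}

Text stream:
pos 0 'c': at 1  emit P5@[0:0]
pos 1 'c': at 2  emit P3@[0:1],P5@[1:1]
pos 2 'b': at 3  emit P0@[0:2],P7@[1:2]
pos 3 'a': at 14 (via fail)
pos 4 'b': at 13 (via fail)
pos 5 'c': at 1 (via fail)  emit P5@[5:5]
pos 6 'b': at 4  emit P7@[5:6]
pos 7 'b': at 5
pos 8 'b': at 6  emit P1@[5:8]
pos 9 'a': at 14 (via fail)
pos 10 'a': at 8 (via fail)
pos 11 'a': at 11
pos 12 'a': at 11 (via fail)
pos 13 'b': at 12  emit P4@[10:13]
pos 14 'a': at 14 (via fail)
pos 15 'c': at 15  emit P5@[15:15],P6@[13:15]
pos 16 'a': at 7 (via fail)
pos 17 'b': at 13 (via fail)
pos 18 'b': at 13 (via fail)
pos 19 'a': at 14
pos 20 'b': at 13 (via fail)
pos 21 'a': at 14
pos 22 'c': at 15  emit P5@[22:22],P6@[20:22]
pos 23 'c': at 2 (via fail)  emit P3@[22:23],P5@[23:23]
pos 24 'a': at 7 (via fail)
pos 25 'a': at 8
pos 26 'b': at 9
pos 27 'b': at 10  emit P2@[24:27]
pos 28 'c': at 1 (via fail)  emit P5@[28:28]
pos 29 'b': at 4  emit P7@[28:29]

Result: [[0,5],[1,3],[1,5],[2,0],[2,7],[5,5],[6,7],[8,1],[13,4],[15,5],[15,6],[22,5],[22,6],[23,3],[23,5],[27,2],[28,5],[29,7]]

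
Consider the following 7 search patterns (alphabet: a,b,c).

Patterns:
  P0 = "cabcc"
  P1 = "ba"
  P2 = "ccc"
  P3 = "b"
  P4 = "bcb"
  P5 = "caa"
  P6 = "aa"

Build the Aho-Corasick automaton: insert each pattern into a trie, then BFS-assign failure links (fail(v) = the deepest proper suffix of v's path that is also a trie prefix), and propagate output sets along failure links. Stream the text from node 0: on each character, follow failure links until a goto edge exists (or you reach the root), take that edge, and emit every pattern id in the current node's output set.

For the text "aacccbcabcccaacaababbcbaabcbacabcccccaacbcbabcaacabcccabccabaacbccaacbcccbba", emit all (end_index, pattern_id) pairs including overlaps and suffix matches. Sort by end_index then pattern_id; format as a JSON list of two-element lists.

Construct AC machine:
Trie (insert patterns):
  n0 'ε': a→13 b→6 c→1
  n1 'c': a→2 c→8
  n2 'ca': a→12 b→3
  n3 'cab': c→4
  n4 'cabc': c→5
  n5 'cabcc': ·  ←P0
  n6 'b': a→7 c→10  ←P3
  n7 'ba': ·  ←P1
  n8 'cc': c→9
  n9 'ccc': ·  ←P2
  n10 'bc': b→11
  n11 'bcb': ·  ←P4
  n12 'caa': ·  ←P5
  n13 'a': a→14
  n14 'aa': ·  ←P6

BFS fail/out derivation:
  fail(1) 'c': from fail(0)=0 chase 'c': 0 ⇒ 0;  out=∅∪out(0)=∅
  fail(6) 'b': from fail(0)=0 chase 'b': 0 ⇒ 0;  out={3}∪out(0)={3}
  fail(13) 'a': from fail(0)=0 chase 'a': 0 ⇒ 0;  out=∅∪out(0)=∅
  fail(2) 'ca': from fail(1)=0 chase 'a': 0 ⇒ 13;  out=∅∪out(13)=∅
  fail(7) 'ba': from fail(6)=0 chase 'a': 0 ⇒ 13;  out={1}∪out(13)={1}
  fail(8) 'cc': from fail(1)=0 chase 'c': 0 ⇒ 1;  out=∅∪out(1)=∅
  fail(10) 'bc': from fail(6)=0 chase 'c': 0 ⇒ 1;  out=∅∪out(1)=∅
  fail(14) 'aa': from fail(13)=0 chase 'a': 0 ⇒ 13;  out={6}∪out(13)={6}
  fail(3) 'cab': from fail(2)=13 chase 'b': 13→0 ⇒ 6;  out=∅∪out(6)={3}
  fail(9) 'ccc': from fail(8)=1 chase 'c': 1 ⇒ 8;  out={2}∪out(8)={2}
  fail(11) 'bcb': from fail(10)=1 chase 'b': 1→0 ⇒ 6;  out={4}∪out(6)={3,4}
  fail(12) 'caa': from fail(2)=13 chase 'a': 13 ⇒ 14;  out={5}∪out(14)={5,6}
  fail(4) 'cabc': from fail(3)=6 chase 'c': 6 ⇒ 10;  out=∅∪out(10)=∅
  fail(5) 'cabcc': from fail(4)=10 chase 'c': 10→1 ⇒ 8;  out={0}∪out(8)={0}

Scan:
[0] read 'a'  n0⇒n13
[1] read 'a'  n13⇒n14  → match P6@[0:1]
[2] read 'c'  n14⇒n1 ·f
[3] read 'c'  n1⇒n8
[4] read 'c'  n8⇒n9  → match P2@[2:4]
[5] read 'b'  n9⇒n6 ·f  → match P3@[5:5]
[6] read 'c'  n6⇒n10
[7] read 'a'  n10⇒n2 ·f
[8] read 'b'  n2⇒n3  → match P3@[8:8]
[9] read 'c'  n3⇒n4
[10] read 'c'  n4⇒n5  → match P0@[6:10]
[11] read 'c'  n5⇒n9 ·f  → match P2@[9:11]
[12] read 'a'  n9⇒n2 ·f
[13] read 'a'  n2⇒n12  → match P5@[11:13],P6@[12:13]
[14] read 'c'  n12⇒n1 ·f
[15] read 'a'  n1⇒n2
[16] read 'a'  n2⇒n12  → match P5@[14:16],P6@[15:16]
[17] read 'b'  n12⇒n6 ·f  → match P3@[17:17]
[18] read 'a'  n6⇒n7  → match P1@[17:18]
[19] read 'b'  n7⇒n6 ·f  → match P3@[19:19]
[20] read 'b'  n6⇒n6 ·f  → match P3@[20:20]
[21] read 'c'  n6⇒n10
[22] read 'b'  n10⇒n11  → match P3@[22:22],P4@[20:22]
[23] read 'a'  n11⇒n7 ·f  → match P1@[22:23]
[24] read 'a'  n7⇒n14 ·f  → match P6@[23:24]
[25] read 'b'  n14⇒n6 ·f  → match P3@[25:25]
[26] read 'c'  n6⇒n10
[27] read 'b'  n10⇒n11  → match P3@[27:27],P4@[25:27]
[28] read 'a'  n11⇒n7 ·f  → match P1@[27:28]
[29] read 'c'  n7⇒n1 ·f
[30] read 'a'  n1⇒n2
[31] read 'b'  n2⇒n3  → match P3@[31:31]
[32] read 'c'  n3⇒n4
[33] read 'c'  n4⇒n5  → match P0@[29:33]
[34] read 'c'  n5⇒n9 ·f  → match P2@[32:34]
[35] read 'c'  n9⇒n9 ·f  → match P2@[33:35]
[36] read 'c'  n9⇒n9 ·f  → match P2@[34:36]
[37] read 'a'  n9⇒n2 ·f
[38] read 'a'  n2⇒n12  → match P5@[36:38],P6@[37:38]
[39] read 'c'  n12⇒n1 ·f
[40] read 'b'  n1⇒n6 ·f  → match P3@[40:40]
[41] read 'c'  n6⇒n10
[42] read 'b'  n10⇒n11  → match P3@[42:42],P4@[40:42]
[43] read 'a'  n11⇒n7 ·f  → match P1@[42:43]
[44] read 'b'  n7⇒n6 ·f  → match P3@[44:44]
[45] read 'c'  n6⇒n10
[46] read 'a'  n10⇒n2 ·f
[47] read 'a'  n2⇒n12  → match P5@[45:47],P6@[46:47]
[48] read 'c'  n12⇒n1 ·f
[49] read 'a'  n1⇒n2
[50] read 'b'  n2⇒n3  → match P3@[50:50]
[51] read 'c'  n3⇒n4
[52] read 'c'  n4⇒n5  → match P0@[48:52]
[53] read 'c'  n5⇒n9 ·f  → match P2@[51:53]
[54] read 'a'  n9⇒n2 ·f
[55] read 'b'  n2⇒n3  → match P3@[55:55]
[56] read 'c'  n3⇒n4
[57] read 'c'  n4⇒n5  → match P0@[53:57]
[58] read 'a'  n5⇒n2 ·f
[59] read 'b'  n2⇒n3  → match P3@[59:59]
[60] read 'a'  n3⇒n7 ·f  → match P1@[59:60]
[61] read 'a'  n7⇒n14 ·f  → match P6@[60:61]
[62] read 'c'  n14⇒n1 ·f
[63] read 'b'  n1⇒n6 ·f  → match P3@[63:63]
[64] read 'c'  n6⇒n10
[65] read 'c'  n10⇒n8 ·f
[66] read 'a'  n8⇒n2 ·f
[67] read 'a'  n2⇒n12  → match P5@[65:67],P6@[66:67]
[68] read 'c'  n12⇒n1 ·f
[69] read 'b'  n1⇒n6 ·f  → match P3@[69:69]
[70] read 'c'  n6⇒n10
[71] read 'c'  n10⇒n8 ·f
[72] read 'c'  n8⇒n9  → match P2@[70:72]
[73] read 'b'  n9⇒n6 ·f  → match P3@[73:73]
[74] read 'b'  n6⇒n6 ·f  → match P3@[74:74]
[75] read 'a'  n6⇒n7  → match P1@[74:75]

All matches (sorted): [[1,6],[4,2],[5,3],[8,3],[10,0],[11,2],[13,5],[13,6],[16,5],[16,6],[17,3],[18,1],[19,3],[20,3],[22,3],[22,4],[23,1],[24,6],[25,3],[27,3],[27,4],[28,1],[31,3],[33,0],[34,2],[35,2],[36,2],[38,5],[38,6],[40,3],[42,3],[42,4],[43,1],[44,3],[47,5],[47,6],[50,3],[52,0],[53,2],[55,3],[57,0],[59,3],[60,1],[61,6],[63,3],[67,5],[67,6],[69,3],[72,2],[73,3],[74,3],[75,1]]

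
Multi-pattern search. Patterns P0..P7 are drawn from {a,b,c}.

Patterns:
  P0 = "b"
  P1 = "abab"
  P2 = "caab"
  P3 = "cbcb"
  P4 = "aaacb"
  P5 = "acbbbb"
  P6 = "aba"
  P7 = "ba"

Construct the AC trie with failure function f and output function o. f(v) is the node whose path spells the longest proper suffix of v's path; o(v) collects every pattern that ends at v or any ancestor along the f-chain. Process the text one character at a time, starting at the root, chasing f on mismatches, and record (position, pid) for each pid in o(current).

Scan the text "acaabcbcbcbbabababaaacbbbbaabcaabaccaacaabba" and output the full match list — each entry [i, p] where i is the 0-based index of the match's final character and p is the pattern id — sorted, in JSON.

Build automaton:
Trie (insert patterns):
  0='ε' goto a→2 b→1 c→6
  1='b' goto a→22  [P0 ends]
  2='a' goto a→13 b→3 c→17
  3='ab' goto a→4
  4='aba' goto b→5  [P6 ends]
  5='abab' goto ·  [P1 ends]
  6='c' goto a→7 b→10
  7='ca' goto a→8
  8='caa' goto b→9
  9='caab' goto ·  [P2 ends]
  10='cb' goto c→11
  11='cbc' goto b→12
  12='cbcb' goto ·  [P3 ends]
  13='aa' goto a→14
  14='aaa' goto c→15
  15='aaac' goto b→16
  16='aaacb' goto ·  [P4 ends]
  17='ac' goto b→18
  18='acb' goto b→19
  19='acbb' goto b→20
  20='acbbb' goto b→21
  21='acbbbb' goto ·  [P5 ends]
  22='ba' goto ·  [P7 ends]

Failure links (BFS by depth):
  fail(1) 'b': from fail(0)=0 chase 'b': 0 ⇒ 0;  out={0}∪out(0)={0}
  fail(2) 'a': from fail(0)=0 chase 'a': 0 ⇒ 0;  out=∅∪out(0)=∅
  fail(6) 'c': from fail(0)=0 chase 'c': 0 ⇒ 0;  out=∅∪out(0)=∅
  fail(3) 'ab': from fail(2)=0 chase 'b': 0 ⇒ 1;  out=∅∪out(1)={0}
  fail(7) 'ca': from fail(6)=0 chase 'a': 0 ⇒ 2;  out=∅∪out(2)=∅
  fail(10) 'cb': from fail(6)=0 chase 'b': 0 ⇒ 1;  out=∅∪out(1)={0}
  fail(13) 'aa': from fail(2)=0 chase 'a': 0 ⇒ 2;  out=∅∪out(2)=∅
  fail(17) 'ac': from fail(2)=0 chase 'c': 0 ⇒ 6;  out=∅∪out(6)=∅
  fail(22) 'ba': from fail(1)=0 chase 'a': 0 ⇒ 2;  out={7}∪out(2)={7}
  fail(4) 'aba': from fail(3)=1 chase 'a': 1 ⇒ 22;  out={6}∪out(22)={6,7}
  fail(8) 'caa': from fail(7)=2 chase 'a': 2 ⇒ 13;  out=∅∪out(13)=∅
  fail(11) 'cbc': from fail(10)=1 chase 'c': 1→0 ⇒ 6;  out=∅∪out(6)=∅
  fail(14) 'aaa': from fail(13)=2 chase 'a': 2 ⇒ 13;  out=∅∪out(13)=∅
  fail(18) 'acb': from fail(17)=6 chase 'b': 6 ⇒ 10;  out=∅∪out(10)={0}
  fail(5) 'abab': from fail(4)=22 chase 'b': 22→2 ⇒ 3;  out={1}∪out(3)={0,1}
  fail(9) 'caab': from fail(8)=13 chase 'b': 13→2 ⇒ 3;  out={2}∪out(3)={0,2}
  fail(12) 'cbcb': from fail(11)=6 chase 'b': 6 ⇒ 10;  out={3}∪out(10)={0,3}
  fail(15) 'aaac': from fail(14)=13 chase 'c': 13→2 ⇒ 17;  out=∅∪out(17)=∅
  fail(19) 'acbb': from fail(18)=10 chase 'b': 10→1→0 ⇒ 1;  out=∅∪out(1)={0}
  fail(16) 'aaacb': from fail(15)=17 chase 'b': 17 ⇒ 18;  out={4}∪out(18)={0,4}
  fail(20) 'acbbb': from fail(19)=1 chase 'b': 1→0 ⇒ 1;  out=∅∪out(1)={0}
  fail(21) 'acbbbb': from fail(20)=1 chase 'b': 1→0 ⇒ 1;  out={5}∪out(1)={0,5}

Run:
i=0 'a': node 0→2
i=1 'c': node 2→17
i=2 'a': node 17→7 (fail-walked)
i=3 'a': node 7→8
i=4 'b': node 8→9  ** P0@[4:4],P2@[1:4]
i=5 'c': node 9→6 (fail-walked)
i=6 'b': node 6→10  ** P0@[6:6]
i=7 'c': node 10→11
i=8 'b': node 11→12  ** P0@[8:8],P3@[5:8]
i=9 'c': node 12→11 (fail-walked)
i=10 'b': node 11→12  ** P0@[10:10],P3@[7:10]
i=11 'b': node 12→1 (fail-walked)  ** P0@[11:11]
i=12 'a': node 1→22  ** P7@[11:12]
i=13 'b': node 22→3 (fail-walked)  ** P0@[13:13]
i=14 'a': node 3→4  ** P6@[12:14],P7@[13:14]
i=15 'b': node 4→5  ** P0@[15:15],P1@[12:15]
i=16 'a': node 5→4 (fail-walked)  ** P6@[14:16],P7@[15:16]
i=17 'b': node 4→5  ** P0@[17:17],P1@[14:17]
i=18 'a': node 5→4 (fail-walked)  ** P6@[16:18],P7@[17:18]
i=19 'a': node 4→13 (fail-walked)
i=20 'a': node 13→14
i=21 'c': node 14→15
i=22 'b': node 15→16  ** P0@[22:22],P4@[18:22]
i=23 'b': node 16→19 (fail-walked)  ** P0@[23:23]
i=24 'b': node 19→20  ** P0@[24:24]
i=25 'b': node 20→21  ** P0@[25:25],P5@[20:25]
i=26 'a': node 21→22 (fail-walked)  ** P7@[25:26]
i=27 'a': node 22→13 (fail-walked)
i=28 'b': node 13→3 (fail-walked)  ** P0@[28:28]
i=29 'c': node 3→6 (fail-walked)
i=30 'a': node 6→7
i=31 'a': node 7→8
i=32 'b': node 8→9  ** P0@[32:32],P2@[29:32]
i=33 'a': node 9→4 (fail-walked)  ** P6@[31:33],P7@[32:33]
i=34 'c': node 4→17 (fail-walked)
i=35 'c': node 17→6 (fail-walked)
i=36 'a': node 6→7
i=37 'a': node 7→8
i=38 'c': node 8→17 (fail-walked)
i=39 'a': node 17→7 (fail-walked)
i=40 'a': node 7→8
i=41 'b': node 8→9  ** P0@[41:41],P2@[38:41]
i=42 'b': node 9→1 (fail-walked)  ** P0@[42:42]
i=43 'a': node 1→22  ** P7@[42:43]

All matches (sorted): [[4,0],[4,2],[6,0],[8,0],[8,3],[10,0],[10,3],[11,0],[12,7],[13,0],[14,6],[14,7],[15,0],[15,1],[16,6],[16,7],[17,0],[17,1],[18,6],[18,7],[22,0],[22,4],[23,0],[24,0],[25,0],[25,5],[26,7],[28,0],[32,0],[32,2],[33,6],[33,7],[41,0],[41,2],[42,0],[43,7]]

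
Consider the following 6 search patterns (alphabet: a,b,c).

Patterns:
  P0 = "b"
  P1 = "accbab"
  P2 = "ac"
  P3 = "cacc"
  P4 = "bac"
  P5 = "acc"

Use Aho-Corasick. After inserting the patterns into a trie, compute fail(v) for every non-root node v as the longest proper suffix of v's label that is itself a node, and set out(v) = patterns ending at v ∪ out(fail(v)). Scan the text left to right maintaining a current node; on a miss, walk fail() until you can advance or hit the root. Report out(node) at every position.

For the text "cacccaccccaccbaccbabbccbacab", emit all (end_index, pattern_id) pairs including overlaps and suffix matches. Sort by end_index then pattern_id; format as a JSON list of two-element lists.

Construct AC machine:
Trie nodes:
  n0 'ε': a→2 b→1 c→8
  n1 'b': a→12  [P0 ends]
  n2 'a': c→3
  n3 'ac': c→4  [P2 ends]
  n4 'acc': b→5  [P5 ends]
  n5 'accb': a→6
  n6 'accba': b→7
  n7 'accbab': ·  [P1 ends]
  n8 'c': a→9
  n9 'ca': c→10
  n10 'cac': c→11
  n11 'cacc': ·  [P3 ends]
  n12 'ba': c→13
  n13 'bac': ·  [P4 ends]

BFS fail/out derivation:
  n1('b'): parent n0 fail=0; on 'b' 0 → fail=0;  out {0}∪∅={0}
  n2('a'): parent n0 fail=0; on 'a' 0 → fail=0;  out ∅∪∅=∅
  n8('c'): parent n0 fail=0; on 'c' 0 → fail=0;  out ∅∪∅=∅
  n3('ac'): parent n2 fail=0; on 'c' 0 → fail=8;  out {2}∪∅={2}
  n9('ca'): parent n8 fail=0; on 'a' 0 → fail=2;  out ∅∪∅=∅
  n12('ba'): parent n1 fail=0; on 'a' 0 → fail=2;  out ∅∪∅=∅
  n4('acc'): parent n3 fail=8; on 'c' 8→0 → fail=8;  out {5}∪∅={5}
  n10('cac'): parent n9 fail=2; on 'c' 2 → fail=3;  out ∅∪{2}={2}
  n13('bac'): parent n12 fail=2; on 'c' 2 → fail=3;  out {4}∪{2}={2,4}
  n5('accb'): parent n4 fail=8; on 'b' 8→0 → fail=1;  out ∅∪{0}={0}
  n11('cacc'): parent n10 fail=3; on 'c' 3 → fail=4;  out {3}∪{5}={3,5}
  n6('accba'): parent n5 fail=1; on 'a' 1 → fail=12;  out ∅∪∅=∅
  n7('accbab'): parent n6 fail=12; on 'b' 12→2→0 → fail=1;  out {1}∪{0}={0,1}

Scan:
[0] read 'c'  n0⇒n8
[1] read 'a'  n8⇒n9
[2] read 'c'  n9⇒n10  → match P2@[1:2]
[3] read 'c'  n10⇒n11  → match P3@[0:3],P5@[1:3]
[4] read 'c'  n11⇒n8 ·f
[5] read 'a'  n8⇒n9
[6] read 'c'  n9⇒n10  → match P2@[5:6]
[7] read 'c'  n10⇒n11  → match P3@[4:7],P5@[5:7]
[8] read 'c'  n11⇒n8 ·f
[9] read 'c'  n8⇒n8 ·f
[10] read 'a'  n8⇒n9
[11] read 'c'  n9⇒n10  → match P2@[10:11]
[12] read 'c'  n10⇒n11  → match P3@[9:12],P5@[10:12]
[13] read 'b'  n11⇒n5 ·f  → match P0@[13:13]
[14] read 'a'  n5⇒n6
[15] read 'c'  n6⇒n13 ·f  → match P2@[14:15],P4@[13:15]
[16] read 'c'  n13⇒n4 ·f  → match P5@[14:16]
[17] read 'b'  n4⇒n5  → match P0@[17:17]
[18] read 'a'  n5⇒n6
[19] read 'b'  n6⇒n7  → match P0@[19:19],P1@[14:19]
[20] read 'b'  n7⇒n1 ·f  → match P0@[20:20]
[21] read 'c'  n1⇒n8 ·f
[22] read 'c'  n8⇒n8 ·f
[23] read 'b'  n8⇒n1 ·f  → match P0@[23:23]
[24] read 'a'  n1⇒n12
[25] read 'c'  n12⇒n13  → match P2@[24:25],P4@[23:25]
[26] read 'a'  n13⇒n9 ·f
[27] read 'b'  n9⇒n1 ·f  → match P0@[27:27]

All matches (sorted): [[2,2],[3,3],[3,5],[6,2],[7,3],[7,5],[11,2],[12,3],[12,5],[13,0],[15,2],[15,4],[16,5],[17,0],[19,0],[19,1],[20,0],[23,0],[25,2],[25,4],[27,0]]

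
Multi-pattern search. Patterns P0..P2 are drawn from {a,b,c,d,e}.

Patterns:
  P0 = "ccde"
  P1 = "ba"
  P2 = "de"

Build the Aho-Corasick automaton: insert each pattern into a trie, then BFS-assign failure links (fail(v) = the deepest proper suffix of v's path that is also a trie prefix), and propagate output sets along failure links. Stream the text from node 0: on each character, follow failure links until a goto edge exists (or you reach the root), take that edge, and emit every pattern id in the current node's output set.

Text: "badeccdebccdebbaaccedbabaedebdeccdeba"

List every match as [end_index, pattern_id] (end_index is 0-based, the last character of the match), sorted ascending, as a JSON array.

Build:
Trie nodes:
  n0 'ε': b→5 c→1 d→7
  n1 'c': c→2
  n2 'cc': d→3
  n3 'ccd': e→4
  n4 'ccde': ·  [P0 ends]
  n5 'b': a→6
  n6 'ba': ·  [P1 ends]
  n7 'd': e→8
  n8 'de': ·  [P2 ends]

Failure links (BFS by depth):
  fail(1) 'c': from fail(0)=0 chase 'c': 0 ⇒ 0;  out=∅∪out(0)=∅
  fail(5) 'b': from fail(0)=0 chase 'b': 0 ⇒ 0;  out=∅∪out(0)=∅
  fail(7) 'd': from fail(0)=0 chase 'd': 0 ⇒ 0;  out=∅∪out(0)=∅
  fail(2) 'cc': from fail(1)=0 chase 'c': 0 ⇒ 1;  out=∅∪out(1)=∅
  fail(6) 'ba': from fail(5)=0 chase 'a': 0 ⇒ 0;  out={1}∪out(0)={1}
  fail(8) 'de': from fail(7)=0 chase 'e': 0 ⇒ 0;  out={2}∪out(0)={2}
  fail(3) 'ccd': from fail(2)=1 chase 'd': 1→0 ⇒ 7;  out=∅∪out(7)=∅
  fail(4) 'ccde': from fail(3)=7 chase 'e': 7 ⇒ 8;  out={0}∪out(8)={0,2}

Run:
pos 0 'b': at 5
pos 1 'a': at 6  → match P1@[0:1]
pos 2 'd': at 7 ·f
pos 3 'e': at 8  → match P2@[2:3]
pos 4 'c': at 1 ·f
pos 5 'c': at 2
pos 6 'd': at 3
pos 7 'e': at 4  → match P0@[4:7],P2@[6:7]
pos 8 'b': at 5 ·f
pos 9 'c': at 1 ·f
pos 10 'c': at 2
pos 11 'd': at 3
pos 12 'e': at 4  → match P0@[9:12],P2@[11:12]
pos 13 'b': at 5 ·f
pos 14 'b': at 5 ·f
pos 15 'a': at 6  → match P1@[14:15]
pos 16 'a': at 0 ·f
pos 17 'c': at 1
pos 18 'c': at 2
pos 19 'e': at 0 ·f
pos 20 'd': at 7
pos 21 'b': at 5 ·f
pos 22 'a': at 6  → match P1@[21:22]
pos 23 'b': at 5 ·f
pos 24 'a': at 6  → match P1@[23:24]
pos 25 'e': at 0 ·f
pos 26 'd': at 7
pos 27 'e': at 8  → match P2@[26:27]
pos 28 'b': at 5 ·f
pos 29 'd': at 7 ·f
pos 30 'e': at 8  → match P2@[29:30]
pos 31 'c': at 1 ·f
pos 32 'c': at 2
pos 33 'd': at 3
pos 34 'e': at 4  → match P0@[31:34],P2@[33:34]
pos 35 'b': at 5 ·f
pos 36 'a': at 6  → match P1@[35:36]

Result: [[1,1],[3,2],[7,0],[7,2],[12,0],[12,2],[15,1],[22,1],[24,1],[27,2],[30,2],[34,0],[34,2],[36,1]]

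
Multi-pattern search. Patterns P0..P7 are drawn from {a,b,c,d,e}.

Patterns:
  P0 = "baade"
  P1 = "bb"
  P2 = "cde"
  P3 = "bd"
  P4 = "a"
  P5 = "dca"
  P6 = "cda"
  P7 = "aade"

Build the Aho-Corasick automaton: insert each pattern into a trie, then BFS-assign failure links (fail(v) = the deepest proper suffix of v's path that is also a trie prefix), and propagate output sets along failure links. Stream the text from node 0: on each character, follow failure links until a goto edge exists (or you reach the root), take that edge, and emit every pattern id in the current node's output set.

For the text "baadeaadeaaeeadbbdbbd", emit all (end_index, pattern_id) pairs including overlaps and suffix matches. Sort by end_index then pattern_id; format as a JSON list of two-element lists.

Build:
Trie nodes:
  n0 'ε': a→11 b→1 c→7 d→12
  n1 'b': a→2 b→6 d→10
  n2 'ba': a→3
  n3 'baa': d→4
  n4 'baad': e→5
  n5 'baade': ·  [P0 ends]
  n6 'bb': ·  [P1 ends]
  n7 'c': d→8
  n8 'cd': a→15 e→9
  n9 'cde': ·  [P2 ends]
  n10 'bd': ·  [P3 ends]
  n11 'a': a→16  [P4 ends]
  n12 'd': c→13
  n13 'dc': a→14
  n14 'dca': ·  [P5 ends]
  n15 'cda': ·  [P6 ends]
  n16 'aa': d→17
  n17 'aad': e→18
  n18 'aade': ·  [P7 ends]

Failure links (BFS by depth):
  fail(1) 'b': from fail(0)=0 chase 'b': 0 ⇒ 0;  out=∅∪out(0)=∅
  fail(7) 'c': from fail(0)=0 chase 'c': 0 ⇒ 0;  out=∅∪out(0)=∅
  fail(11) 'a': from fail(0)=0 chase 'a': 0 ⇒ 0;  out={4}∪out(0)={4}
  fail(12) 'd': from fail(0)=0 chase 'd': 0 ⇒ 0;  out=∅∪out(0)=∅
  fail(2) 'ba': from fail(1)=0 chase 'a': 0 ⇒ 11;  out=∅∪out(11)={4}
  fail(6) 'bb': from fail(1)=0 chase 'b': 0 ⇒ 1;  out={1}∪out(1)={1}
  fail(8) 'cd': from fail(7)=0 chase 'd': 0 ⇒ 12;  out=∅∪out(12)=∅
  fail(10) 'bd': from fail(1)=0 chase 'd': 0 ⇒ 12;  out={3}∪out(12)={3}
  fail(13) 'dc': from fail(12)=0 chase 'c': 0 ⇒ 7;  out=∅∪out(7)=∅
  fail(16) 'aa': from fail(11)=0 chase 'a': 0 ⇒ 11;  out=∅∪out(11)={4}
  fail(3) 'baa': from fail(2)=11 chase 'a': 11 ⇒ 16;  out=∅∪out(16)={4}
  fail(9) 'cde': from fail(8)=12 chase 'e': 12→0 ⇒ 0;  out={2}∪out(0)={2}
  fail(14) 'dca': from fail(13)=7 chase 'a': 7→0 ⇒ 11;  out={5}∪out(11)={4,5}
  fail(15) 'cda': from fail(8)=12 chase 'a': 12→0 ⇒ 11;  out={6}∪out(11)={4,6}
  fail(17) 'aad': from fail(16)=11 chase 'd': 11→0 ⇒ 12;  out=∅∪out(12)=∅
  fail(4) 'baad': from fail(3)=16 chase 'd': 16 ⇒ 17;  out=∅∪out(17)=∅
  fail(18) 'aade': from fail(17)=12 chase 'e': 12→0 ⇒ 0;  out={7}∪out(0)={7}
  fail(5) 'baade': from fail(4)=17 chase 'e': 17 ⇒ 18;  out={0}∪out(18)={0,7}

Scan:
i=0 'b': node 0→1
i=1 'a': node 1→2  emit P4@[1:1]
i=2 'a': node 2→3  emit P4@[2:2]
i=3 'd': node 3→4
i=4 'e': node 4→5  emit P0@[0:4],P7@[1:4]
i=5 'a': node 5→11 (fail-walked)  emit P4@[5:5]
i=6 'a': node 11→16  emit P4@[6:6]
i=7 'd': node 16→17
i=8 'e': node 17→18  emit P7@[5:8]
i=9 'a': node 18→11 (fail-walked)  emit P4@[9:9]
i=10 'a': node 11→16  emit P4@[10:10]
i=11 'e': node 16→0 (fail-walked)
i=12 'e': node 0→0
i=13 'a': node 0→11  emit P4@[13:13]
i=14 'd': node 11→12 (fail-walked)
i=15 'b': node 12→1 (fail-walked)
i=16 'b': node 1→6  emit P1@[15:16]
i=17 'd': node 6→10 (fail-walked)  emit P3@[16:17]
i=18 'b': node 10→1 (fail-walked)
i=19 'b': node 1→6  emit P1@[18:19]
i=20 'd': node 6→10 (fail-walked)  emit P3@[19:20]

Matches: [[1,4],[2,4],[4,0],[4,7],[5,4],[6,4],[8,7],[9,4],[10,4],[13,4],[16,1],[17,3],[19,1],[20,3]]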